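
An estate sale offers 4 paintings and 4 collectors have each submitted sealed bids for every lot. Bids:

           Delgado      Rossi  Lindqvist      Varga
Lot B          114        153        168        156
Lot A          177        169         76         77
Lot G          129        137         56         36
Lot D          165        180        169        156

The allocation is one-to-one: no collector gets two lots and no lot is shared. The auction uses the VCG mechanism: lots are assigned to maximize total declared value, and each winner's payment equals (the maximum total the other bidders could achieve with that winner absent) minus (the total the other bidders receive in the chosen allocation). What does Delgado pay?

Efficient allocation: Delgado→Lot A ($177), Rossi→Lot G ($137), Lindqvist→Lot D ($169), Varga→Lot B ($156); total welfare W = $639.
Delgado receives Lot A at value $177, so the others get W − 177 = $462.
Without Delgado: best allocation of the remaining 3 bidders over all 4 lots is Rossi→Lot A ($169), Lindqvist→Lot D ($169), Varga→Lot B ($156), total $494.
VCG payment = (others' best without Delgado) − (others' welfare with Delgado) = 494 − 462 = $32.

Delgado pays $32.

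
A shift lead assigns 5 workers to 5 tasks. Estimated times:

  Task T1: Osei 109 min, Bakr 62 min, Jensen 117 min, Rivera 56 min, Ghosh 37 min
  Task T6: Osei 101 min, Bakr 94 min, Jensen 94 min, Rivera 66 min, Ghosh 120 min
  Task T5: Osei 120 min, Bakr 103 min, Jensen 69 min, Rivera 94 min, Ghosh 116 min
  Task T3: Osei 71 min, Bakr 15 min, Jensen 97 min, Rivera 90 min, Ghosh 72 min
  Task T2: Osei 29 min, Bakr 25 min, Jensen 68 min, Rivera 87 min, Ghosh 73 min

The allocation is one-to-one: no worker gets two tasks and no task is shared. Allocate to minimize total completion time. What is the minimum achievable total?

This is the linear assignment problem.
Optimal: Osei→Task T2 (29 min), Bakr→Task T3 (15 min), Jensen→Task T5 (69 min), Rivera→Task T6 (66 min), Ghosh→Task T1 (37 min) — total 29+15+69+66+37 = 216 min.
Row-greedy (each worker in turn takes its cheapest remaining task) gives 289 min, worse by 73.
Swapping Bakr↔Ghosh (Bakr→Task T1 62 min, Ghosh→Task T3 72 min) adds 82.
No other one-to-one assignment undercuts 216 min.

Min total: 216 min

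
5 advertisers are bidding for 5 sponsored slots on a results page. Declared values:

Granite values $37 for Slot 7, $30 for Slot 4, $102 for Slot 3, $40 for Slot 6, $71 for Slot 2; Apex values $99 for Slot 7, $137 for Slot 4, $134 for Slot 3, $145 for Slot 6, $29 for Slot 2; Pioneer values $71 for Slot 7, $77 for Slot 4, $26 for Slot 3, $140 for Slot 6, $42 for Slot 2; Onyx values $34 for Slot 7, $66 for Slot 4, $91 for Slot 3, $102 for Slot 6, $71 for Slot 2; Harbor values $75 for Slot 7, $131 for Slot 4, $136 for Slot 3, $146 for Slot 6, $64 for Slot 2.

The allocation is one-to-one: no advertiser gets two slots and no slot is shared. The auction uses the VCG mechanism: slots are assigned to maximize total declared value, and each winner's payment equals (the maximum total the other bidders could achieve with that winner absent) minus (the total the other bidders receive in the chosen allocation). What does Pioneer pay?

Pioneer pays $53.

Efficient allocation: Granite→Slot 3 ($102), Apex→Slot 7 ($99), Pioneer→Slot 6 ($140), Onyx→Slot 2 ($71), Harbor→Slot 4 ($131); total welfare W = $543.
Pioneer receives Slot 6 at value $140, so the others get W − 140 = $403.
Without Pioneer: best allocation of the remaining 4 bidders over all 5 slots is Granite→Slot 3 ($102), Apex→Slot 4 ($137), Onyx→Slot 2 ($71), Harbor→Slot 6 ($146), total $456.
VCG payment = (others' best without Pioneer) − (others' welfare with Pioneer) = 456 − 403 = $53.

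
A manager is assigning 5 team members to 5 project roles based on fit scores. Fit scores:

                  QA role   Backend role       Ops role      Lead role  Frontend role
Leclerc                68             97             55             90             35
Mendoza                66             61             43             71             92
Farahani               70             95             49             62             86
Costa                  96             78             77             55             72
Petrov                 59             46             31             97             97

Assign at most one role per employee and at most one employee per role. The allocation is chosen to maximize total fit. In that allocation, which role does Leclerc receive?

Optimal: Leclerc→Ops role (55 pts), Mendoza→Frontend role (92 pts), Farahani→Backend role (95 pts), Costa→QA role (96 pts), Petrov→Lead role (97 pts) — total 55+92+95+96+97 = 435 pts.
Column-greedy (each role in turn goes to its best remaining employee) gives 431 pts, worse by 4.
Next-best assignment: Leclerc→Backend role, Mendoza→Frontend role, Farahani→QA role, Costa→Ops role, Petrov→Lead role = 433 pts.
Leclerc's own top role is Backend role (97 pts), but forcing Leclerc→Backend role and reassigning the rest optimally gives only 433 pts — worse by 2.

Leclerc receives Ops role.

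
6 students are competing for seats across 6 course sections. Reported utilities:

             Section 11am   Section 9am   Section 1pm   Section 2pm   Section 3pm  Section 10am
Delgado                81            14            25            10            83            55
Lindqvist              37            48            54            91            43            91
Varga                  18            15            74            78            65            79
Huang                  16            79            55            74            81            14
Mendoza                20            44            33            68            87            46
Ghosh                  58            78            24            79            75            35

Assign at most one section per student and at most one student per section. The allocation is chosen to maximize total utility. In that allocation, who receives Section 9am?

Huang receives Section 9am.

Optimal: Delgado→Section 11am (81 points), Lindqvist→Section 10am (91 points), Varga→Section 1pm (74 points), Huang→Section 9am (79 points), Mendoza→Section 3pm (87 points), Ghosh→Section 2pm (79 points) — total 81+91+74+79+87+79 = 491 points.
Column-greedy (each section in turn goes to its best remaining student) gives 447 points, worse by 44.
Swapping Varga↔Mendoza (Varga→Section 3pm 65 points, Mendoza→Section 1pm 33 points) loses 63.
Checked against all permutations: 491 points is optimal.
Huang's own top section is Section 3pm (81 points), but forcing Huang→Section 3pm and reassigning the rest optimally gives only 473 points — worse by 18.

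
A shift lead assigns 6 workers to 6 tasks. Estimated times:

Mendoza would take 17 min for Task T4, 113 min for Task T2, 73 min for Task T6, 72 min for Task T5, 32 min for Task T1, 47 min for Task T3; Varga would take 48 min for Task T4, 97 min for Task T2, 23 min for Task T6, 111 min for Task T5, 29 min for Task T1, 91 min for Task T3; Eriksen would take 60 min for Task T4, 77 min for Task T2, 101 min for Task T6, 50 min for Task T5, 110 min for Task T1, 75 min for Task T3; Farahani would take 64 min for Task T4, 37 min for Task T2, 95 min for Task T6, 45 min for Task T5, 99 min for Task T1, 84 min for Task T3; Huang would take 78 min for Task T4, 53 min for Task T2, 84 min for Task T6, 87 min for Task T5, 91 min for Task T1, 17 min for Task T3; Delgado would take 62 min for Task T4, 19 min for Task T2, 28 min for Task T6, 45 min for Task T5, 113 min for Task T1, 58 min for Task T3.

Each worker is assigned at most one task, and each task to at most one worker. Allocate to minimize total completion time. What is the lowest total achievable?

Minimum total: 178 min

Optimal: Mendoza→Task T4 (17 min), Varga→Task T1 (29 min), Eriksen→Task T5 (50 min), Farahani→Task T2 (37 min), Huang→Task T3 (17 min), Delgado→Task T6 (28 min) — total 17+29+50+37+17+28 = 178 min.
Row-greedy (each worker in turn takes its cheapest remaining task) gives 257 min, worse by 79.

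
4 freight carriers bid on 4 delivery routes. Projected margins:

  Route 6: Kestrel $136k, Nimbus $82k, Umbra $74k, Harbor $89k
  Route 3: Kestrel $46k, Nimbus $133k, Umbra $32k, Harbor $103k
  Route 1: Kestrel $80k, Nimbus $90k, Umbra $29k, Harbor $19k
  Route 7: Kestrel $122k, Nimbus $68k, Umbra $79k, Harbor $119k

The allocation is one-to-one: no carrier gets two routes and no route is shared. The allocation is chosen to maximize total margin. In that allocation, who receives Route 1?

Optimal: Kestrel→Route 6 ($136k), Nimbus→Route 3 ($133k), Umbra→Route 1 ($29k), Harbor→Route 7 ($119k) — total 136+133+29+119 = $417k.
Row-greedy (each carrier in turn takes its best remaining route) gives $367k, worse by 50.
Next-best assignment: Kestrel→Route 6, Nimbus→Route 1, Umbra→Route 7, Harbor→Route 3 = $408k.
Swapping Kestrel↔Umbra (Kestrel→Route 1 $80k, Umbra→Route 6 $74k) loses 11.
Umbra's own top route is Route 7 ($79k), but forcing Umbra→Route 7 and reassigning the rest optimally gives only $408k — worse by 9.

Umbra receives Route 1.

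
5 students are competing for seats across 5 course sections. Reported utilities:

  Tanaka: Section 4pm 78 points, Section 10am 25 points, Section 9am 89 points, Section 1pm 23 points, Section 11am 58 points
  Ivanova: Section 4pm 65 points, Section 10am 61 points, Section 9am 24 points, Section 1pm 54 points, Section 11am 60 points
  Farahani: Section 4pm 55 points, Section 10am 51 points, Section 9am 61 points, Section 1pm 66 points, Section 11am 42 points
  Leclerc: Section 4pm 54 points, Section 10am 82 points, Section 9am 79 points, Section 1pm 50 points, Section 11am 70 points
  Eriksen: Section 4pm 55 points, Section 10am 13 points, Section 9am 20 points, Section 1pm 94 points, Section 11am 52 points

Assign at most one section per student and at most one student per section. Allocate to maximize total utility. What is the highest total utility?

Max total: 380 points

Treat this as an assignment problem: match each student to one section.
Optimal: Tanaka→Section 9am (89 points), Ivanova→Section 11am (60 points), Farahani→Section 4pm (55 points), Leclerc→Section 10am (82 points), Eriksen→Section 1pm (94 points) — total 89+60+55+82+94 = 380 points.
Max-entry greedy (repeatedly take the single best remaining cell) gives 372 points, worse by 8.
Next-best assignment: Tanaka→Section 4pm, Ivanova→Section 11am, Farahani→Section 9am, Leclerc→Section 10am, Eriksen→Section 1pm = 375 points.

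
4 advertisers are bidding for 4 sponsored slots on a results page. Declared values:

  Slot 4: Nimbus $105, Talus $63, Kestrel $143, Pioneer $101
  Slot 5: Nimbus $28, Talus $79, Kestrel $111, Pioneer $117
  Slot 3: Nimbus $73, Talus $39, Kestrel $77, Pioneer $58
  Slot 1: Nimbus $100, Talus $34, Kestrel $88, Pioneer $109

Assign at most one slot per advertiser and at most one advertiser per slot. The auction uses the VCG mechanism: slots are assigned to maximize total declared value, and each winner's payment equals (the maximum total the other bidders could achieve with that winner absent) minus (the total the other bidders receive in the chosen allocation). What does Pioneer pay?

Efficient allocation: Nimbus→Slot 3 ($73), Talus→Slot 5 ($79), Kestrel→Slot 4 ($143), Pioneer→Slot 1 ($109); total welfare W = $404.
Pioneer receives Slot 1 at value $109, so the others get W − 109 = $295.
Without Pioneer: best allocation of the remaining 3 bidders over all 4 slots is Nimbus→Slot 1 ($100), Talus→Slot 5 ($79), Kestrel→Slot 4 ($143), total $322.
VCG payment = (others' best without Pioneer) − (others' welfare with Pioneer) = 322 − 295 = $27.

Pioneer pays $27.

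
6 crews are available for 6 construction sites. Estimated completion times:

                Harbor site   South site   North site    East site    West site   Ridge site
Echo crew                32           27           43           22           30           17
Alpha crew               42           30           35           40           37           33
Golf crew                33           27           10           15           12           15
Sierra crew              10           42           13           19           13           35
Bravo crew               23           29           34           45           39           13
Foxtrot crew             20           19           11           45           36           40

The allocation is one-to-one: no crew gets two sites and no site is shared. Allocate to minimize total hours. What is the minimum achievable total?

Min total: 98 hours

Optimal: Echo crew→East site (22 hours), Alpha crew→South site (30 hours), Golf crew→West site (12 hours), Sierra crew→Harbor site (10 hours), Bravo crew→Ridge site (13 hours), Foxtrot crew→North site (11 hours) — total 22+30+12+10+13+11 = 98 hours.
Row-greedy (each crew in turn takes its cheapest remaining site) gives 151 hours, worse by 53.
Swapping Sierra crew↔Golf crew (Sierra crew→West site 13 hours, Golf crew→Harbor site 33 hours) adds 24.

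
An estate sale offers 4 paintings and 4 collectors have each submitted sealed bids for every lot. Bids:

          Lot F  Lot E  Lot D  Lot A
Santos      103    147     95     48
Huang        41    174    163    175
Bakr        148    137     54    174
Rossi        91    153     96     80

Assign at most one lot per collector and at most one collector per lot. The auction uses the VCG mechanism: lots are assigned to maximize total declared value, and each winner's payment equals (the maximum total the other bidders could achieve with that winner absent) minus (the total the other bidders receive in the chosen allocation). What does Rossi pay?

Efficient allocation: Santos→Lot F ($103), Huang→Lot D ($163), Bakr→Lot A ($174), Rossi→Lot E ($153); total welfare W = $593.
Rossi receives Lot E at value $153, so the others get W − 153 = $440.
Without Rossi: best allocation of the remaining 3 bidders over all 4 lots is Santos→Lot E ($147), Huang→Lot D ($163), Bakr→Lot A ($174), total $484.
VCG payment = (others' best without Rossi) − (others' welfare with Rossi) = 484 − 440 = $44.

Rossi pays $44.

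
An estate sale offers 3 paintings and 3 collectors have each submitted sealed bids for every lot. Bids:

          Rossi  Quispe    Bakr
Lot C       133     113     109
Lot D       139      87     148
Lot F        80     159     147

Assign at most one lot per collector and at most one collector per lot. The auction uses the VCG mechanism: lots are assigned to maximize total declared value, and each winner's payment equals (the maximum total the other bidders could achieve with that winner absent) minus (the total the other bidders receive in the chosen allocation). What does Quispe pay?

Quispe pays $5.

Efficient allocation: Rossi→Lot C ($133), Quispe→Lot F ($159), Bakr→Lot D ($148); total welfare W = $440.
Quispe receives Lot F at value $159, so the others get W − 159 = $281.
Without Quispe: best allocation of the remaining 2 bidders over all 3 lots is Rossi→Lot D ($139), Bakr→Lot F ($147), total $286.
VCG payment = (others' best without Quispe) − (others' welfare with Quispe) = 286 − 281 = $5.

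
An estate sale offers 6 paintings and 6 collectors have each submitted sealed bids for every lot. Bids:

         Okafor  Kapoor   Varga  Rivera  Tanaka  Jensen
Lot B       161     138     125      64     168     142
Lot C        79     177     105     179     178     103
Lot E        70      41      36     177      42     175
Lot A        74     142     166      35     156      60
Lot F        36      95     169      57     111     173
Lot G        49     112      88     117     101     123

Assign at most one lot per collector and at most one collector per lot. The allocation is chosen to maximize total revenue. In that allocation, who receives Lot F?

Jensen receives Lot F.

Optimal: Okafor→Lot B ($161), Kapoor→Lot G ($112), Varga→Lot A ($166), Rivera→Lot E ($177), Tanaka→Lot C ($178), Jensen→Lot F ($173) — total 161+112+166+177+178+173 = $967.
Max-entry greedy (repeatedly take the single best remaining cell) gives $882, worse by 85.
Next-best assignment: Okafor→Lot B, Kapoor→Lot C, Varga→Lot F, Rivera→Lot E, Tanaka→Lot A, Jensen→Lot G = $963.
Jensen's own top lot is Lot E ($175), but forcing Jensen→Lot E and reassigning the rest optimally gives only $955 — worse by 12.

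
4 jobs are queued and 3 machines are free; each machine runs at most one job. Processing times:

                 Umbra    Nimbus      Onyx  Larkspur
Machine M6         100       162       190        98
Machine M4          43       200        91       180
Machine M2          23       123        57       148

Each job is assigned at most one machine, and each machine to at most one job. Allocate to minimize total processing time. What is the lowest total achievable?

Minimum total: 198 min

Optimal: Larkspur→Machine M6 (98 min), Umbra→Machine M4 (43 min), Onyx→Machine M2 (57 min) — total 98+43+57 = 198 min.
Min-entry greedy (repeatedly take the single cheapest remaining cell) gives 212 min, worse by 14.
Swapping Larkspur↔Onyx (Larkspur→Machine M2 148 min, Onyx→Machine M6 190 min) adds 183.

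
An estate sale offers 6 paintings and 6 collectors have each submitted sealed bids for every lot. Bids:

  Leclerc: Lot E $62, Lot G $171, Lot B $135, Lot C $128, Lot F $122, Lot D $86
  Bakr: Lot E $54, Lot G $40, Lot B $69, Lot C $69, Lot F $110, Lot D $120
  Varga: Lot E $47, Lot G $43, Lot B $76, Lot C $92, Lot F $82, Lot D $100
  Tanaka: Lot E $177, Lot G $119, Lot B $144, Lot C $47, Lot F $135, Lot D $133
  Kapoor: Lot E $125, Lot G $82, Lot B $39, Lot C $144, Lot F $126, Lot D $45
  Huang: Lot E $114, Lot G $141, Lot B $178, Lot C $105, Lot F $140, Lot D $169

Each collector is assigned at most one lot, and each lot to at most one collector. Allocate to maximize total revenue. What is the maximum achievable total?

Max total: $880

Optimal: Leclerc→Lot G ($171), Bakr→Lot F ($110), Varga→Lot D ($100), Tanaka→Lot E ($177), Kapoor→Lot C ($144), Huang→Lot B ($178) — total 171+110+100+177+144+178 = $880.
Next-best assignment: Leclerc→Lot G, Bakr→Lot D, Varga→Lot F, Tanaka→Lot E, Kapoor→Lot C, Huang→Lot B = $872.
No other one-to-one assignment exceeds $880.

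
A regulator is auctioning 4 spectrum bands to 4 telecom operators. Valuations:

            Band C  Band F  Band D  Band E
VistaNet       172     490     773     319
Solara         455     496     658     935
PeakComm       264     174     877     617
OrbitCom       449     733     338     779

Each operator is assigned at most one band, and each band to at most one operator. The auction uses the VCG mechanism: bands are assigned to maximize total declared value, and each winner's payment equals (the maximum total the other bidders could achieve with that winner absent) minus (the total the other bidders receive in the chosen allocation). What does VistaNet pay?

VistaNet pays $284M.

Efficient allocation: VistaNet→Band F ($490M), Solara→Band E ($935M), PeakComm→Band D ($877M), OrbitCom→Band C ($449M); total welfare W = $2751M.
VistaNet receives Band F at value $490M, so the others get W − 490 = $2261M.
Without VistaNet: best allocation of the remaining 3 bidders over all 4 bands is Solara→Band E ($935M), PeakComm→Band D ($877M), OrbitCom→Band F ($733M), total $2545M.
VCG payment = (others' best without VistaNet) − (others' welfare with VistaNet) = 2545 − 2261 = $284M.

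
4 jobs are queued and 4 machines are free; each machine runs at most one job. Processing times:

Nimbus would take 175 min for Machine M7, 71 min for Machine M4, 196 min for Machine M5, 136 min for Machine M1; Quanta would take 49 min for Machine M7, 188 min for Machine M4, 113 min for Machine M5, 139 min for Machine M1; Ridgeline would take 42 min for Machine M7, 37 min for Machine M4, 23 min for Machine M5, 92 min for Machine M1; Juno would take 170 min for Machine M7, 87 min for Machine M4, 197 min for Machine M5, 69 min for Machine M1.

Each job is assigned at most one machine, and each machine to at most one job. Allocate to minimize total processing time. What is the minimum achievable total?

Optimal: Nimbus→Machine M4 (71 min), Quanta→Machine M7 (49 min), Ridgeline→Machine M5 (23 min), Juno→Machine M1 (69 min) — total 71+49+23+69 = 212 min.
Column-greedy (each machine in turn goes to its cheapest remaining job) gives 295 min, worse by 83.
Next-best assignment: Nimbus→Machine M4, Quanta→Machine M5, Ridgeline→Machine M7, Juno→Machine M1 = 295 min.
Swapping Juno↔Quanta (Juno→Machine M7 170 min, Quanta→Machine M1 139 min) adds 191.
No other one-to-one assignment undercuts 212 min.

Minimum total: 212 min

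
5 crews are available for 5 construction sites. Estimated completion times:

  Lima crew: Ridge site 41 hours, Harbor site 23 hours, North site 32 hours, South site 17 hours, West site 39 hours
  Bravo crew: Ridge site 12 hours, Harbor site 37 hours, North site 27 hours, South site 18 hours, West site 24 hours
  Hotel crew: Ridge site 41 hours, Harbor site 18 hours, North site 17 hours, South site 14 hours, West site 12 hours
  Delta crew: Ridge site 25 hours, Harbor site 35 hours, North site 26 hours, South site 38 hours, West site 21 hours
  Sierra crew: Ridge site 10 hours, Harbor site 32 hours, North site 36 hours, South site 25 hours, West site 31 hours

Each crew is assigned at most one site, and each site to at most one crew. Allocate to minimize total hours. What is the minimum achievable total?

Min total: 89 hours

This is the linear assignment problem.
Optimal: Lima crew→Harbor site (23 hours), Bravo crew→South site (18 hours), Hotel crew→North site (17 hours), Delta crew→West site (21 hours), Sierra crew→Ridge site (10 hours) — total 23+18+17+21+10 = 89 hours.
Column-greedy (each site in turn goes to its cheapest remaining crew) gives 95 hours, worse by 6.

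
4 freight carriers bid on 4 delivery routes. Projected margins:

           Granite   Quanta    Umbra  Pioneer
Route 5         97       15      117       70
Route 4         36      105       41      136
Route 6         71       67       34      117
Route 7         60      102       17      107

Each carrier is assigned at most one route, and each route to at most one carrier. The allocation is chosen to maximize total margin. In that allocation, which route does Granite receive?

Granite receives Route 6.

Optimal: Granite→Route 6 ($71k), Quanta→Route 7 ($102k), Umbra→Route 5 ($117k), Pioneer→Route 4 ($136k) — total 71+102+117+136 = $426k.
Row-greedy (each carrier in turn takes its best remaining route) gives $343k, worse by 83.
Swapping Umbra↔Granite (Umbra→Route 6 $34k, Granite→Route 5 $97k) loses 57.
Granite's own top route is Route 5 ($97k), but forcing Granite→Route 5 and reassigning the rest optimally gives only $369k — worse by 57.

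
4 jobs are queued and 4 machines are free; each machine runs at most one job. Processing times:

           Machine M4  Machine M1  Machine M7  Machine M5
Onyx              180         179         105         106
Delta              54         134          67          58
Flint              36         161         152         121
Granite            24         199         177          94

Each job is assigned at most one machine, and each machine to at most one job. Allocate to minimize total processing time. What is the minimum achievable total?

Min total: 348 min

Optimal: Onyx→Machine M7 (105 min), Delta→Machine M5 (58 min), Flint→Machine M1 (161 min), Granite→Machine M4 (24 min) — total 105+58+161+24 = 348 min.
Row-greedy (each job in turn takes its cheapest remaining machine) gives 479 min, worse by 131.
Swapping Onyx↔Delta (Onyx→Machine M5 106 min, Delta→Machine M7 67 min) adds 10.
Checked against all permutations: 348 min is optimal.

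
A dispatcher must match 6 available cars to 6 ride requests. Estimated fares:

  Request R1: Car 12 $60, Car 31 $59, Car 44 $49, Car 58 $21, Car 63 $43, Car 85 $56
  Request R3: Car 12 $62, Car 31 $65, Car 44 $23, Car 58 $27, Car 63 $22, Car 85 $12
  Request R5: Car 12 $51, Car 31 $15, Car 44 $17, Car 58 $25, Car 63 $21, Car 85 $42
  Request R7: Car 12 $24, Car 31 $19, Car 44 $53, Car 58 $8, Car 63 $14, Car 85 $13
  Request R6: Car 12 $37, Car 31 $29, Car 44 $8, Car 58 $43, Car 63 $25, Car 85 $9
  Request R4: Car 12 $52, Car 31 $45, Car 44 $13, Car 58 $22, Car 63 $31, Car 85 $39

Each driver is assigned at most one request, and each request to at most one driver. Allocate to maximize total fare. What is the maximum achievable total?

Maximum total: $299

Optimal: Car 12→Request R5 ($51), Car 31→Request R3 ($65), Car 44→Request R7 ($53), Car 58→Request R6 ($43), Car 63→Request R4 ($31), Car 85→Request R1 ($56) — total 51+65+53+43+31+56 = $299.
Row-greedy (each driver in turn takes its best remaining request) gives $290, worse by 9.
Next-best assignment: Car 12→Request R4, Car 31→Request R3, Car 44→Request R7, Car 58→Request R6, Car 63→Request R1, Car 85→Request R5 = $298.
Swapping Car 12↔Car 44 (Car 12→Request R7 $24, Car 44→Request R5 $17) loses 63.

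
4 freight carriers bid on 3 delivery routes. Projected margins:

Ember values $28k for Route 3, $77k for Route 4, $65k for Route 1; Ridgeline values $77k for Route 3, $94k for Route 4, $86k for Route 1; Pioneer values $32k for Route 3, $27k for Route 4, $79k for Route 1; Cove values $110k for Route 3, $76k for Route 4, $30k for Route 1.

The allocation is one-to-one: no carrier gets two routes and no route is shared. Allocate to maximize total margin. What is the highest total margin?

Optimal: Cove→Route 3 ($110k), Ridgeline→Route 4 ($94k), Pioneer→Route 1 ($79k) — total 110+94+79 = $283k.
Row-greedy (each carrier in turn takes its best remaining route) gives $195k, worse by 88.
Swapping Ridgeline↔Cove (Ridgeline→Route 3 $77k, Cove→Route 4 $76k) loses 51.

Maximum total: $283k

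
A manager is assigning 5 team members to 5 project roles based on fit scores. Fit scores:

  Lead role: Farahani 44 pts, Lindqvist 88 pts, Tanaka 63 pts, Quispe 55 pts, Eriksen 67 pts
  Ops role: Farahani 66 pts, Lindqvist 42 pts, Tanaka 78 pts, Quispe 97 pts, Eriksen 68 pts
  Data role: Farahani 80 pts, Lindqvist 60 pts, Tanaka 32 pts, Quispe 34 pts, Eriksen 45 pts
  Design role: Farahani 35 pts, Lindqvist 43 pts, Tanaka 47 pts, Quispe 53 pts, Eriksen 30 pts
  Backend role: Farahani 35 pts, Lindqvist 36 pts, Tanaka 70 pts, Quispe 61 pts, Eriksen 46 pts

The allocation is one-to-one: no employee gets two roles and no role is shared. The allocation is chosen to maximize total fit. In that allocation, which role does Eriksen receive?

Eriksen receives Design role.

Optimal: Farahani→Data role (80 pts), Lindqvist→Lead role (88 pts), Tanaka→Backend role (70 pts), Quispe→Ops role (97 pts), Eriksen→Design role (30 pts) — total 80+88+70+97+30 = 365 pts.
Eriksen's own top role is Ops role (68 pts), but forcing Eriksen→Ops role and reassigning the rest optimally gives only 359 pts — worse by 6.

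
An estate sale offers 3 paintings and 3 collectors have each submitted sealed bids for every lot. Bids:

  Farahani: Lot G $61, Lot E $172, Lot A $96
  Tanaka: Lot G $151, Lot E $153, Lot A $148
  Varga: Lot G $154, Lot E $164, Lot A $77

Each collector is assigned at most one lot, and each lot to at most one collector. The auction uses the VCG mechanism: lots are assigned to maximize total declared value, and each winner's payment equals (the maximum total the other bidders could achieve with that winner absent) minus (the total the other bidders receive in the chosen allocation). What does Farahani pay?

Farahani pays $13.

Efficient allocation: Farahani→Lot E ($172), Tanaka→Lot A ($148), Varga→Lot G ($154); total welfare W = $474.
Farahani receives Lot E at value $172, so the others get W − 172 = $302.
Without Farahani: best allocation of the remaining 2 bidders over all 3 lots is Tanaka→Lot G ($151), Varga→Lot E ($164), total $315.
VCG payment = (others' best without Farahani) − (others' welfare with Farahani) = 315 − 302 = $13.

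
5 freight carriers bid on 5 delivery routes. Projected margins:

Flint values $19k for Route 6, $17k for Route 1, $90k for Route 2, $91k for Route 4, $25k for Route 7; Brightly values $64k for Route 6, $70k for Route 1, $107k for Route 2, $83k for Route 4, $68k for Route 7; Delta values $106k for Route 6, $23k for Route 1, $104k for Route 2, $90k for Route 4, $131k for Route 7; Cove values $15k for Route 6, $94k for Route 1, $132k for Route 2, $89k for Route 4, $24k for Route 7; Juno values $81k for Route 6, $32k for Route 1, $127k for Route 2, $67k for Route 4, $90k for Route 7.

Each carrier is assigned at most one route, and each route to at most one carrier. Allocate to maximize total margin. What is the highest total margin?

Maximum total: $507k

Treat this as an assignment problem: match each carrier to one route.
Optimal: Flint→Route 4 ($91k), Brightly→Route 6 ($64k), Delta→Route 7 ($131k), Cove→Route 1 ($94k), Juno→Route 2 ($127k) — total 91+64+131+94+127 = $507k.
Next-best assignment: Flint→Route 4, Brightly→Route 1, Delta→Route 7, Cove→Route 2, Juno→Route 6 = $505k.
No other one-to-one assignment exceeds $507k.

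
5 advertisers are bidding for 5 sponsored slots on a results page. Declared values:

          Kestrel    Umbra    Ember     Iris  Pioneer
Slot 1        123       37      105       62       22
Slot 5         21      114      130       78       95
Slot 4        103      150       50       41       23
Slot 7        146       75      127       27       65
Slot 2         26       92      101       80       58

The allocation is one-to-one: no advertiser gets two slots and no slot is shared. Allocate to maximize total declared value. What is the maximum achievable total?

Optimal: Kestrel→Slot 7 ($146), Umbra→Slot 4 ($150), Ember→Slot 1 ($105), Iris→Slot 2 ($80), Pioneer→Slot 5 ($95) — total 146+150+105+80+95 = $576.
Max-entry greedy (repeatedly take the single best remaining cell) gives $528, worse by 48.
Swapping Kestrel↔Pioneer (Kestrel→Slot 5 $21, Pioneer→Slot 7 $65) loses 155.
No other one-to-one assignment exceeds $576.

Maximum total: $576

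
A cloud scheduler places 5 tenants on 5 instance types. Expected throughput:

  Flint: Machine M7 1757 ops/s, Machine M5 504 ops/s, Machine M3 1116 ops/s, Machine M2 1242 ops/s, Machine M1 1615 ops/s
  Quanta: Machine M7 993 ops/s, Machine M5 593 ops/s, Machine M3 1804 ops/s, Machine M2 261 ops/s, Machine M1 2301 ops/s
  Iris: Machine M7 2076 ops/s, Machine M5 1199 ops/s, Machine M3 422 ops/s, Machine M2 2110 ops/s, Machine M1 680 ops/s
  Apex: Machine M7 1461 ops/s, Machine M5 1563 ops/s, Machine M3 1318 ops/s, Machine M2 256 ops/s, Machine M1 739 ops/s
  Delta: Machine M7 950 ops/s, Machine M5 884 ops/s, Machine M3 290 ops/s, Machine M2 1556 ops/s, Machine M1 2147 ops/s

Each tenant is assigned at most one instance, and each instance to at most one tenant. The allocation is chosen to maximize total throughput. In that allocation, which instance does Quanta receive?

Quanta receives Machine M3.

Optimal: Flint→Machine M7 (1757 ops/s), Quanta→Machine M3 (1804 ops/s), Iris→Machine M2 (2110 ops/s), Apex→Machine M5 (1563 ops/s), Delta→Machine M1 (2147 ops/s) — total 1757+1804+2110+1563+2147 = 9381 ops/s.
Column-greedy (each instance in turn goes to its best remaining tenant) gives 8614 ops/s, worse by 767.
Quanta's own top instance is Machine M1 (2301 ops/s), but forcing Quanta→Machine M1 and reassigning the rest optimally gives only 8612 ops/s — worse by 769.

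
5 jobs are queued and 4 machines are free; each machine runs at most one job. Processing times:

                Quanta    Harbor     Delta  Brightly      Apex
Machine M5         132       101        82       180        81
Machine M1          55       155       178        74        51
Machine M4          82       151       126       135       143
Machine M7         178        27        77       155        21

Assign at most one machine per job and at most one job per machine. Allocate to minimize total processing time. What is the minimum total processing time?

This is the linear assignment problem.
Optimal: Delta→Machine M5 (82 min), Apex→Machine M1 (51 min), Quanta→Machine M4 (82 min), Harbor→Machine M7 (27 min) — total 82+51+82+27 = 242 min.
Min-entry greedy (repeatedly take the single cheapest remaining cell) gives 293 min, worse by 51.
Next-best assignment: Delta→Machine M5, Brightly→Machine M1, Quanta→Machine M4, Apex→Machine M7 = 259 min.
Swapping Harbor↔Quanta (Harbor→Machine M4 151 min, Quanta→Machine M7 178 min) adds 220.

Min total: 242 min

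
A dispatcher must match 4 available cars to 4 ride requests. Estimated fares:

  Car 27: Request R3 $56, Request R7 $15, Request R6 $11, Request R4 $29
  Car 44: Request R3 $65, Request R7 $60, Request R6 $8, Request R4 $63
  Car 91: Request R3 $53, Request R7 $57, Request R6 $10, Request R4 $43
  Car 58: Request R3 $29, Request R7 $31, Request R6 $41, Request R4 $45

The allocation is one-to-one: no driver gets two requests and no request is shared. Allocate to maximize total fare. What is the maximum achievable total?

Treat this as an assignment problem: match each driver to one request.
Optimal: Car 27→Request R3 ($56), Car 44→Request R4 ($63), Car 91→Request R7 ($57), Car 58→Request R6 ($41) — total 56+63+57+41 = $217.
Column-greedy (each request in turn goes to its best remaining driver) gives $192, worse by 25.
Swapping Car 44↔Car 58 (Car 44→Request R6 $8, Car 58→Request R4 $45) loses 51.
Checked against all permutations: $217 is optimal.

Max total: $217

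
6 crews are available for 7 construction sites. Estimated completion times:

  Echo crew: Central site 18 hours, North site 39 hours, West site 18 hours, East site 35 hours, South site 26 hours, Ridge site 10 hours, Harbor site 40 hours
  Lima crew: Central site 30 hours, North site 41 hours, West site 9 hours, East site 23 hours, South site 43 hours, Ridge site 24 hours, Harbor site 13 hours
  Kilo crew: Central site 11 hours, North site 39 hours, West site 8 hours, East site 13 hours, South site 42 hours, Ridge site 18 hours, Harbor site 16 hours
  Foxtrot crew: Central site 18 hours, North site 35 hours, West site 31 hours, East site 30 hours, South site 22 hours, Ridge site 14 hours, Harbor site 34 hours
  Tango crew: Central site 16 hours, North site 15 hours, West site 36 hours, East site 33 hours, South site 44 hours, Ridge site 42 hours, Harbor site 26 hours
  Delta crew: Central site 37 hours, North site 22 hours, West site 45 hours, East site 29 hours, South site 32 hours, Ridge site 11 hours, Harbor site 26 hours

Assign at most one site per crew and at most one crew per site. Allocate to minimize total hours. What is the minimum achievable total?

Minimum total: 87 hours

Treat this as an assignment problem: match each crew to one site.
Optimal: Echo crew→Central site (18 hours), Lima crew→Harbor site (13 hours), Kilo crew→West site (8 hours), Foxtrot crew→South site (22 hours), Tango crew→North site (15 hours), Delta crew→Ridge site (11 hours) — total 18+13+8+22+15+11 = 87 hours.
Min-entry greedy (repeatedly take the single cheapest remaining cell) gives 93 hours, worse by 6.
Swapping Echo crew↔Kilo crew (Echo crew→West site 18 hours, Kilo crew→Central site 11 hours) adds 3.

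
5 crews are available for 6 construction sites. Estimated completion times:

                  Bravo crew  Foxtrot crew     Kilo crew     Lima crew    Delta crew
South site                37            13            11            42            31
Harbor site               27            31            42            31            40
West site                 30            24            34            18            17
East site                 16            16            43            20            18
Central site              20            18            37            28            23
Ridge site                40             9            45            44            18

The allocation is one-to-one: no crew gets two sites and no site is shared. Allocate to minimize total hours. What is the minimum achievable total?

Optimal: Bravo crew→Central site (20 hours), Foxtrot crew→Ridge site (9 hours), Kilo crew→South site (11 hours), Lima crew→West site (18 hours), Delta crew→East site (18 hours) — total 20+9+11+18+18 = 76 hours.
Min-entry greedy (repeatedly take the single cheapest remaining cell) gives 81 hours, worse by 5.
Next-best assignment: Bravo crew→East site, Foxtrot crew→Ridge site, Kilo crew→South site, Lima crew→West site, Delta crew→Central site = 77 hours.
Swapping Bravo crew↔Foxtrot crew (Bravo crew→Ridge site 40 hours, Foxtrot crew→Central site 18 hours) adds 29.

Minimum total: 76 hours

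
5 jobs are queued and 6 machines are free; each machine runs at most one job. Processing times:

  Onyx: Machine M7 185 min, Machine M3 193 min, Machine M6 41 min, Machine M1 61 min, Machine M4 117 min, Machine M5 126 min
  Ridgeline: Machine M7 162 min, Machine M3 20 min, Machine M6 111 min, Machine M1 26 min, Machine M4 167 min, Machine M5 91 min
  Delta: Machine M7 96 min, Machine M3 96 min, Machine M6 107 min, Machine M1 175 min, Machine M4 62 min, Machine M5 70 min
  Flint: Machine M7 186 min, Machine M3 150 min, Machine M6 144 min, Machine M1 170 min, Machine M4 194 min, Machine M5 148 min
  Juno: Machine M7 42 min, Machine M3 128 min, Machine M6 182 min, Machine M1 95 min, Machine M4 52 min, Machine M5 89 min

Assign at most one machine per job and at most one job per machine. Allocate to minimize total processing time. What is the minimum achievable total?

Treat this as an assignment problem: match each job to one machine.
Optimal: Onyx→Machine M6 (41 min), Ridgeline→Machine M3 (20 min), Delta→Machine M4 (62 min), Flint→Machine M5 (148 min), Juno→Machine M7 (42 min) — total 41+20+62+148+42 = 313 min.
Column-greedy (each machine in turn goes to its cheapest remaining job) gives 335 min, worse by 22.

Min total: 313 min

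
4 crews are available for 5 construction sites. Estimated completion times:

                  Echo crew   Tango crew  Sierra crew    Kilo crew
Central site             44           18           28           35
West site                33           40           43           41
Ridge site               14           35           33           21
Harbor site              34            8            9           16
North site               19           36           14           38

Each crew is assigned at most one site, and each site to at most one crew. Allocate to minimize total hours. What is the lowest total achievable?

This is a one-to-one assignment (minimum-cost bipartite matching).
Optimal: Echo crew→Ridge site (14 hours), Tango crew→Central site (18 hours), Sierra crew→North site (14 hours), Kilo crew→Harbor site (16 hours) — total 14+18+14+16 = 62 hours.
Swapping Kilo crew↔Tango crew (Kilo crew→Central site 35 hours, Tango crew→Harbor site 8 hours) adds 9.

Minimum total: 62 hours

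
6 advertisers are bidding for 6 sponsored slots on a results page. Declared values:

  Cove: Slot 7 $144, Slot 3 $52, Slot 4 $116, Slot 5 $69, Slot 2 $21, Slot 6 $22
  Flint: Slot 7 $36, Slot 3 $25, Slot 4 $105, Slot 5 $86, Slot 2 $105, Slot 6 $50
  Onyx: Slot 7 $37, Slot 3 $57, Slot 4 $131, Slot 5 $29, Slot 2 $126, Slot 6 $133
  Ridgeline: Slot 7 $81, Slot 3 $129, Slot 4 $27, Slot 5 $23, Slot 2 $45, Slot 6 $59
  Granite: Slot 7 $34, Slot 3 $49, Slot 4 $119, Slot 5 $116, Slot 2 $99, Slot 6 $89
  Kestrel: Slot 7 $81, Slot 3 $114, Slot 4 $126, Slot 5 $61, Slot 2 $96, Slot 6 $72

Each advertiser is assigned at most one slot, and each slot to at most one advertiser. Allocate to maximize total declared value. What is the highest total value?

Optimal: Cove→Slot 7 ($144), Flint→Slot 2 ($105), Onyx→Slot 6 ($133), Ridgeline→Slot 3 ($129), Granite→Slot 5 ($116), Kestrel→Slot 4 ($126) — total 144+105+133+129+116+126 = $753.
Column-greedy (each slot in turn goes to its best remaining advertiser) gives $697, worse by 56.
No other one-to-one assignment exceeds $753.

Maximum total: $753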